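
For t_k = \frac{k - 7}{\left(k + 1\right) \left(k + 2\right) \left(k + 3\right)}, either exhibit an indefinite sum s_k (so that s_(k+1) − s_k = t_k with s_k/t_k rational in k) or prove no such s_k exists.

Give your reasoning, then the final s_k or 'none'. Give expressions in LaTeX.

Ratio r(k) = (k - 6)*(k + 1)/((k - 7)*(k + 4)).
So A=k + 1 and B=k + 4, with C=k - 7.
Need (k + 1)·f(k+1) − (k + 3)·f(k) = k - 7.
Degrees (1,1,1) ⇒ d ≤ 2.
Solve for f: f(k) = -k*(3*k + 11)/2 (degree 2 ≤ 2).
R(k) = B(k−1)·f(k)/C(k) = -k*(k + 3)*(3*k + 11)/(2*(k - 7)); s_k = R·t_k = k*(-3*k - 11)/(2*(k + 1)*(k + 2)).
Verify: (k - 7)/(k**3 + 6*k**2 + 11*k + 6) matches t_k.

s_k = \frac{k \left(- 3 k - 11\right)}{2 \left(k + 1\right) \left(k + 2\right)}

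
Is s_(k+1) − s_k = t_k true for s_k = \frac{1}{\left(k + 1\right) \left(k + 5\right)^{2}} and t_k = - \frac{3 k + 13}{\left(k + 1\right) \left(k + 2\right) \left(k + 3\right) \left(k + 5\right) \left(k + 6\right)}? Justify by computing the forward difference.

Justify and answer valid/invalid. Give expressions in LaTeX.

s_(k+1) = 1/((k + 2)*(k + 6)**2)
s_(k+1) − s_k = 1/((k + 2)*(k + 6)**2) - 1/((k + 1)*(k + 5)**2)
(s_(k+1) − s_k) − t_k = 3*(4*k**2 + 37*k + 83)/(k**7 + 28*k**6 + 324*k**5 + 1994*k**4 + 6983*k**3 + 13746*k**2 + 13860*k + 5400)

Invalid: residual \frac{3 \left(4 k^{2} + 37 k + 83\right)}{k^{7} + 28 k^{6} + 324 k^{5} + 1994 k^{4} + 6983 k^{3} + 13746 k^{2} + 13860 k + 5400} ≠ 0.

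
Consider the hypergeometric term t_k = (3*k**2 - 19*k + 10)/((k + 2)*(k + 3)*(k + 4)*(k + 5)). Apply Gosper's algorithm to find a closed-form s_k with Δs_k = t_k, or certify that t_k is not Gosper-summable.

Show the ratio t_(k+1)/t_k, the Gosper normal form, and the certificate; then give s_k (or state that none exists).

r(k) = (3*k**3 - 7*k**2 - 32*k - 12)/(3*k**3 - k**2 - 104*k + 60) after simplifying.
So A=k + 2 and B=k + 6, with C=k**2 - 19*k/3 + 10/3.
Need (k + 2)·f(k+1) − (k + 5)·f(k) = k**2 - 19*k/3 + 10/3.
From deg A=1, deg B=1, deg C=2: d=3.
A polynomial solution: f(k) = k*(k**2 - 9*k + 38)/18.
So s_k = (B(k−1)f/C)·t_k = (k*(k + 5)*(k**2 - 9*k + 38)/(6*(3*k**2 - 19*k + 10)))·t_k = k*(k**2 - 9*k + 38)/(6*(k + 2)*(k + 3)*(k + 4)).
Δs = (3*k**2 - 19*k + 10)/(k**4 + 14*k**3 + 71*k**2 + 154*k + 120), as required.

s_k = k*(k**2 - 9*k + 38)/(6*(k + 2)*(k + 3)*(k + 4))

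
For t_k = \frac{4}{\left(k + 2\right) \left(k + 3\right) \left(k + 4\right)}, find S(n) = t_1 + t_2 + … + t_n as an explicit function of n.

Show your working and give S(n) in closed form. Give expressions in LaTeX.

Ratio r(k) = (k + 2)/(k + 5).
Normal form (A,B,C) = (k + 2, k + 5, 1).
Set up (k + 2)·f(k+1) − (k + 4)·f(k) − (1) = 0.
From deg A=1, deg B=1, deg C=0: d=2.
A polynomial solution: f(k) = k*(k + 5)/12.
Get s_k = R·t_k = k*(k + 5)/(3*(k + 2)*(k + 3)) with R(k) = B(k−1)f(k)/C(k) = k*(k + 4)*(k + 5)/12.
s_(k+1) − s_k = 4/(k**3 + 9*k**2 + 26*k + 24) = t_k.
Telescope: S(n) = s_(n+1) − s_(1) = (n**2 + 7*n + 6)/(3*(n**2 + 7*n + 12)) − (1/6) = n*(n + 7)/(6*(n**2 + 7*n + 12)).

S(n) = \frac{n \left(n + 7\right)}{6 \left(n^{2} + 7 n + 12\right)}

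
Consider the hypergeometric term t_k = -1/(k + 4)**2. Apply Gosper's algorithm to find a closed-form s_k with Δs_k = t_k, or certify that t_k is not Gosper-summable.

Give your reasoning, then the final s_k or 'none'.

none — t_k is not Gosper-summable

Compute t_(k+1)/t_k: get (k + 4)**2/(k + 5)**2.
Gosper form: A/B · C(k+1)/C(k) with A=k**2 + 8*k + 16, B=k**2 + 10*k + 25, C=1.
Need (k**2 + 8*k + 16)·f(k+1) − (k**2 + 8*k + 16)·f(k) = 1.
Bound: deg f ≤ 0.
Put f(k) = c0: A·f(k+1) − B(k−1)·f(k) − C = -1; need -1 = 0 — inconsistent ⇒ no f, not summable.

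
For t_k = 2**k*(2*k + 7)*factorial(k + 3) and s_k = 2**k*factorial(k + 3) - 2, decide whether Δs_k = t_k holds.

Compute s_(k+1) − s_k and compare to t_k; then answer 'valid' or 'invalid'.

valid (s_(k+1) − s_k reduces to t_k)

s_(k+1) = 2**(k + 1)*factorial(k + 4) - 2
s_(k+1) − s_k = 2**k*(2*k + 7)*factorial(k + 3)
(s_(k+1) − s_k) − t_k = 0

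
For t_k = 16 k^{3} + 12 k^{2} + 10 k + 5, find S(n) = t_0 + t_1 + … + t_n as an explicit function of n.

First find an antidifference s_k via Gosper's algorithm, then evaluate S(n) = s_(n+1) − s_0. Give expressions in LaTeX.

S(n) = 4 n^{4} + 12 n^{3} + 15 n^{2} + 12 n + 5

r(k) = (16*k**3 + 60*k**2 + 82*k + 43)/(16*k**3 + 12*k**2 + 10*k + 5) after simplifying.
Factor: A=1; B=1; C=k**3 + 3*k**2/4 + 5*k/8 + 5/16.
Solve (1)·f(k+1) − (1)·f(k) = k**3 + 3*k**2/4 + 5*k/8 + 5/16.
deg f ≤ 4 (via 0,0,3).
A polynomial solution: f(k) = k*(4*k**3 - 4*k**2 + 3*k + 2)/16.
Then R = B(k−1)f/C = k*(4*k**3 - 4*k**2 + 3*k + 2)/(16*k**3 + 12*k**2 + 10*k + 5), so s_k = R(k)·t_k = k*(4*k**3 - 4*k**2 + 3*k + 2).
Check: Δs_k = 16*k**3 + 12*k**2 + 10*k + 5. ✓
Evaluate: s_(n+1) = 4*n**4 + 12*n**3 + 15*n**2 + 12*n + 5; subtract s_(0) = 0 ⇒ S(n) = 4*n**4 + 12*n**3 + 15*n**2 + 12*n + 5.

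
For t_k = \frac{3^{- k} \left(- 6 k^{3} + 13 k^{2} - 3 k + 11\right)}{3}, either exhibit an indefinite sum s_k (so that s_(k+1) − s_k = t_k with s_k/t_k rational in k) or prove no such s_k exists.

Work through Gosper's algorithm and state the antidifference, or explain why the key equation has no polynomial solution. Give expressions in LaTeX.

t_(k+1)/t_k = (6*k**3 + 5*k**2 - 5*k - 15)/(3*(6*k**3 - 13*k**2 + 3*k - 11)).
Gosper form: A/B · C(k+1)/C(k) with A=1/3, B=1, C=k**3 - 13*k**2/6 + k/2 - 11/6.
Set up (1/3)·f(k+1) − (1)·f(k) − (k**3 - 13*k**2/6 + k/2 - 11/6) = 0.
From deg A=0, deg B=0, deg C=3: d=3.
Coefficient equations give f(k) = -(3*k**3 - 2*k**2 + 4*k - 3)/2.
R(k) = B(k−1)·f(k)/C(k) = -3*(3*k**3 - 2*k**2 + 4*k - 3)/(6*k**3 - 13*k**2 + 3*k - 11); s_k = R·t_k = (3*k**3 - 2*k**2 + 4*k - 3)/3**k.
s_(k+1) − s_k = (-6*k**3 + 13*k**2 - 3*k + 11)/(3*3**k) = t_k.

s_k = 3^{- k} \left(3 k^{3} - 2 k^{2} + 4 k - 3\right)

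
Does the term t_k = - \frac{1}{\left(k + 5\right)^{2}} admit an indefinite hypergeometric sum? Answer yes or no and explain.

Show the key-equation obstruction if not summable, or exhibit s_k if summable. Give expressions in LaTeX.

r(k) = (k + 5)**2/(k + 6)**2 after simplifying.
Gosper form: A/B · C(k+1)/C(k) with A=k**2 + 10*k + 25, B=k**2 + 12*k + 36, C=1.
Set up (k**2 + 10*k + 25)·f(k+1) − (k**2 + 10*k + 25)·f(k) − (1) = 0.
deg f ≤ 0 (via 2,2,0).
Put f(k) = c0: A·f(k+1) − B(k−1)·f(k) − C = -1; need -1 = 0 — inconsistent ⇒ no f, not summable.

No; the coefficient equations for f are inconsistent.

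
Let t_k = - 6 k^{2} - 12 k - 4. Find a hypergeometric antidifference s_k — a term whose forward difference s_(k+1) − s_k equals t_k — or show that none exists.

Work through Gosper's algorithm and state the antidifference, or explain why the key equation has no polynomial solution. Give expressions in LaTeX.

t_(k+1)/t_k = (3*k**2 + 12*k + 11)/(3*k**2 + 6*k + 2).
Take A(k)=1, B(k)=1, C(k)=k**2 + 2*k + 2/3.
Need (1)·f(k+1) − (1)·f(k) = k**2 + 2*k + 2/3.
d = 3 from the (0,0,2) case.
A polynomial solution: f(k) = k*(2*k**2 + 3*k - 1)/6.
Get s_k = R·t_k = k*(-2*k**2 - 3*k + 1) with R(k) = B(k−1)f(k)/C(k) = k*(2*k**2 + 3*k - 1)/(2*(3*k**2 + 6*k + 2)).
Δs = -6*k**2 - 12*k - 4, as required.

s_k = k \left(- 2 k^{2} - 3 k + 1\right)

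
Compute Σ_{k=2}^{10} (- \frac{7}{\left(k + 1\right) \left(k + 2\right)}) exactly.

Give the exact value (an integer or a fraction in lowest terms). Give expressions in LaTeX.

Compute t_(k+1)/t_k: get (k + 1)/(k + 3).
Factor: A=k + 1; B=k + 3; C=1.
Key eq: (k + 1)·f(k+1) = (k + 2)·f(k) + (1).
From deg A=1, deg B=1, deg C=0: d=1.
Solving with deg f ≤ 1: f(k) = k.
R(k) = B(k−1)·f(k)/C(k) = k*(k + 2); s_k = R·t_k = -7*k/(k + 1).
Check: Δs_k = -7/(k**2 + 3*k + 2). ✓
Σ_(k=2)^(10) t_k = s_(11) − s_(2) = -77/12 − (-14/3) = -7/4.

Σ = -7/4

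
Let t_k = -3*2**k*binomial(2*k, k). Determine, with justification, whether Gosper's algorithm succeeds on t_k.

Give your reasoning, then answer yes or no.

t_(k+1)/t_k = 4*(2*k + 1)/(k + 1).
So A=8*k + 4 and B=k + 1, with C=1.
Solve (8*k + 4)·f(k+1) − (k)·f(k) = 1.
deg f ≤ -1 (via 1,1,0).
Bound -1 < 0, so the key equation has no polynomial solution.

No — t_k has no hypergeometric antidifference.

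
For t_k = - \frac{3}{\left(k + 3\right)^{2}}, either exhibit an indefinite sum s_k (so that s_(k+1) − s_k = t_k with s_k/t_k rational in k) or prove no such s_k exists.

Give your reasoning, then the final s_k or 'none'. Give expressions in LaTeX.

t_(k+1)/t_k = (k + 3)**2/(k + 4)**2.
Factor: A=k**2 + 6*k + 9; B=k**2 + 8*k + 16; C=1.
f must satisfy (k**2 + 6*k + 9)·f(k+1) − (k**2 + 6*k + 9)·f(k) = 1.
d = 0 from the (2,2,0) case.
Write f(k) = c0. Then LHS − RHS = -1, requiring -1 = 0: contradictory. No certificate.

none (Gosper's algorithm certifies no s_k)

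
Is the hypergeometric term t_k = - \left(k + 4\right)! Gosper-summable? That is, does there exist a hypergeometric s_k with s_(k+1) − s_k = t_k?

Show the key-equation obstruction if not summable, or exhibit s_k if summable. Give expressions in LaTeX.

No — key equation has no polynomial f.

Ratio r(k) = k + 5.
So A=k + 5 and B=1, with C=1.
Key eq: (k + 5)·f(k+1) = (1)·f(k) + (1).
From deg A=1, deg B=0, deg C=0: d=-1.
d = -1 < 0 ⇒ no nonzero polynomial f; not summable.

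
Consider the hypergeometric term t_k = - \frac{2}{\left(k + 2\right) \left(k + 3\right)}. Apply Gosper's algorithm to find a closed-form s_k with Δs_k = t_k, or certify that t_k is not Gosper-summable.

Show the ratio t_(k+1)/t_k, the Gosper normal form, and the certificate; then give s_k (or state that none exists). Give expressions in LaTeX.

Step 1: r(k) = (k + 2)/(k + 4).
Factor: A=k + 2; B=k + 4; C=1.
Set up (k + 2)·f(k+1) − (k + 3)·f(k) − (1) = 0.
Degrees (1,1,0) ⇒ d ≤ 1.
A polynomial solution: f(k) = k/2.
Certificate R = B(k−1)f/C = k*(k + 3)/2 gives s_k = -k/(k + 2).
Check: Δs_k = -2/(k**2 + 5*k + 6). ✓

s_k = - \frac{k}{k + 2}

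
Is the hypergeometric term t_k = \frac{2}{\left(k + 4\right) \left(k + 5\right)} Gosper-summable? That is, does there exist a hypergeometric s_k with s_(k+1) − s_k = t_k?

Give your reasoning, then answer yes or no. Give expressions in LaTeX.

Yes. s_k = \frac{k}{2 \left(k + 4\right)}.

t_(k+1)/t_k = (k + 4)/(k + 6).
So A=k + 4 and B=k + 6, with C=1.
Key eq: (k + 4)·f(k+1) = (k + 5)·f(k) + (1).
From deg A=1, deg B=1, deg C=0: d=1.
Solve for f: f(k) = k/4 (degree 1 ≤ 1).
R(k) = B(k−1)·f(k)/C(k) = k*(k + 5)/4; s_k = R·t_k = k/(2*(k + 4)).
s_(k+1) − s_k = 2/(k**2 + 9*k + 20) = t_k.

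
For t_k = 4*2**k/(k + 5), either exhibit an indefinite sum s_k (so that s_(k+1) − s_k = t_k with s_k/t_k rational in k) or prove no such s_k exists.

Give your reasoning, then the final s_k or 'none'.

r(k) = 2*(k + 5)/(k + 6) after simplifying.
Take A(k)=2*k + 10, B(k)=k + 6, C(k)=1.
Need (2*k + 10)·f(k+1) − (k + 5)·f(k) = 1.
Bound: deg f ≤ -1.
d = -1 < 0 ⇒ no nonzero polynomial f; not summable.

no hypergeometric antidifference exists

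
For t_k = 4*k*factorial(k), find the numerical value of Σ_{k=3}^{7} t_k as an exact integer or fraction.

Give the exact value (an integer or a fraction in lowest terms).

t_(k+1)/t_k = (k + 1)**2/k.
Factor: A=k + 1; B=1; C=k.
Set up (k + 1)·f(k+1) − (1)·f(k) − (k) = 0.
d = 0 from the (1,0,1) case.
Match coefficients ⇒ f(k) = 1.
Get s_k = R·t_k = 4*factorial(k) with R(k) = B(k−1)f(k)/C(k) = 1/k.
Δs = 4*k*factorial(k), as required.
Evaluate s at k=8 and k=3: 161280 and 24; difference 161256.

Σ = 161256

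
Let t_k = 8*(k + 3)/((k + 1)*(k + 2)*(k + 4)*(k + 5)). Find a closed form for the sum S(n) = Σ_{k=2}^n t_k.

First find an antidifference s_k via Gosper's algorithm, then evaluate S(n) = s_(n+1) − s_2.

S(n) = 2*(n**2 + 7*n - 8)/(9*(n**2 + 7*n + 10))

The ratio is (k + 1)*(k + 4)**2/((k + 3)**2*(k + 6)).
Factor: A=k + 1; B=k + 6; C=k**2 + 6*k + 9.
Set up (k + 1)·f(k+1) − (k + 5)·f(k) − (k**2 + 6*k + 9) = 0.
deg f ≤ 4 (via 1,1,2).
Solving with deg f ≤ 4: f(k) = k*(k + 2)*(k + 3)*(k + 5)/8.
R(k) = B(k−1)·f(k)/C(k) = k*(k + 2)*(k + 5)**2/(8*(k + 3)); s_k = R·t_k = k*(k + 5)/(k**2 + 5*k + 4).
Δs = 8*(k + 3)/(k**4 + 12*k**3 + 49*k**2 + 78*k + 40), as required.
Telescope: S(n) = s_(n+1) − s_(2) = (n**2 + 7*n + 6)/(n**2 + 7*n + 10) − (7/9) = 2*(n**2 + 7*n - 8)/(9*(n**2 + 7*n + 10)).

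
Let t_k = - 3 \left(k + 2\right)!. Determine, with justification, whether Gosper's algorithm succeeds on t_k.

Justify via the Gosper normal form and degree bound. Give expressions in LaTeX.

No — negative degree bound, so no certificate f.

r(k) = k + 3 after simplifying.
A = k + 3, B = 1, C = 1.
Key eq: (k + 3)·f(k+1) = (1)·f(k) + (1).
deg f ≤ -1 (via 1,0,0).
deg f ≤ -1 is impossible — no certificate.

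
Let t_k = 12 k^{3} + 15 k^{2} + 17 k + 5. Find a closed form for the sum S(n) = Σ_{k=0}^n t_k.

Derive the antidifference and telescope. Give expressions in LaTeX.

S(n) = 3 n^{4} + 11 n^{3} + 19 n^{2} + 16 n + 5

Step 1: r(k) = (12*k**3 + 51*k**2 + 83*k + 49)/(12*k**3 + 15*k**2 + 17*k + 5).
Gosper form: A/B · C(k+1)/C(k) with A=1, B=1, C=k**3 + 5*k**2/4 + 17*k/12 + 5/12.
Solve (1)·f(k+1) − (1)·f(k) = k**3 + 5*k**2/4 + 17*k/12 + 5/12.
Bound: deg f ≤ 4.
Solving with deg f ≤ 4: f(k) = k*(3*k**3 - k**2 + 4*k - 1)/12.
R(k) = B(k−1)·f(k)/C(k) = k*(3*k**3 - k**2 + 4*k - 1)/(12*k**3 + 15*k**2 + 17*k + 5); s_k = R·t_k = k*(3*k**3 - k**2 + 4*k - 1).
Verify: 12*k**3 + 15*k**2 + 17*k + 5 matches t_k.
s_(n+1) = 3*n**4 + 11*n**3 + 19*n**2 + 16*n + 5 and s_(0) = 0, so S(n) = 3*n**4 + 11*n**3 + 19*n**2 + 16*n + 5.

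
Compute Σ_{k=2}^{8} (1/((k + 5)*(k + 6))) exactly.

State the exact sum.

Σ = 1/14

Step 1: r(k) = (k + 5)/(k + 7).
Gosper form: A/B · C(k+1)/C(k) with A=k + 5, B=k + 7, C=1.
Key eq: (k + 5)·f(k+1) = (k + 6)·f(k) + (1).
deg f ≤ 1 (via 1,1,0).
Coefficient equations give f(k) = k/5.
Then R = B(k−1)f/C = k*(k + 6)/5, so s_k = R(k)·t_k = k/(5*(k + 5)).
Δs = 1/(k**2 + 11*k + 30), as required.
Σ_(k=2)^(8) t_k = s_(9) − s_(2) = 9/70 − (2/35) = 1/14.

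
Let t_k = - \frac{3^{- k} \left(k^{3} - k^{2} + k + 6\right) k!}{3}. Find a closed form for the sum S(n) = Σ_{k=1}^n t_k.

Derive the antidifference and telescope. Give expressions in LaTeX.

S(n) = 3^{- n - 1} \left(- 3^{n + 1} - n^{3} n! - 2 n^{2} n! + 2 n n! + 3 n!\right)

t_(k+1)/t_k = (k + 1)*(k + (k + 1)**3 - (k + 1)**2 + 7)/(3*(k**3 - k**2 + k + 6)).
Normal form (A,B,C) = (k/3 + 1/3, 1, k**3 - k**2 + k + 6).
Set up (k/3 + 1/3)·f(k+1) − (1)·f(k) − (k**3 - k**2 + k + 6) = 0.
From deg A=1, deg B=0, deg C=3: d=2.
Coefficient equations give f(k) = 3*(k**2 - k - 3).
Then R = B(k−1)f/C = 3*(k**2 - k - 3)/(k**3 - k**2 + k + 6), so s_k = R(k)·t_k = (-k**2 + k + 3)*factorial(k)/3**k.
Check: Δs_k = -(k**3 - k**2 + k + 6)*factorial(k)/(3*3**k). ✓
s_(n+1) = -3**(-n - 1)*(n**2 + n - 3)*factorial(n + 1) and s_(1) = 1, so S(n) = 3**(-n - 1)*(-3**(n + 1) - n**3*factorial(n) - 2*n**2*factorial(n) + 2*n*factorial(n) + 3*factorial(n)).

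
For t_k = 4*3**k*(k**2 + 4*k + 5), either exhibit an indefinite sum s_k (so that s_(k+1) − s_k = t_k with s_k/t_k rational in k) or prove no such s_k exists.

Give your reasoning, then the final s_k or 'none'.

s_k = 2*3**k*(k**2 + k + 2)

r(k) = 3*(k**2 + 6*k + 10)/(k**2 + 4*k + 5) after simplifying.
A = 3, B = 1, C = k**2 + 4*k + 5.
f must satisfy (3)·f(k+1) − (1)·f(k) = k**2 + 4*k + 5.
deg f ≤ 2 (via 0,0,2).
A polynomial solution: f(k) = (k**2 + k + 2)/2.
Certificate R = B(k−1)f/C = (k**2 + k + 2)/(2*(k**2 + 4*k + 5)) gives s_k = 2*3**k*(k**2 + k + 2).
Verify: 4*3**k*(k**2 + 4*k + 5) matches t_k.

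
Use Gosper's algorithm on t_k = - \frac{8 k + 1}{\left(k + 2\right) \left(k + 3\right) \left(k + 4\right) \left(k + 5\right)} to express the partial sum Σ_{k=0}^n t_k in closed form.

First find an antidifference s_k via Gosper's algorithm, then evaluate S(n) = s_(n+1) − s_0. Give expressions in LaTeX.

S(n) = \frac{- n^{3} - 12 n^{2} - 15 n - 4}{8 \left(n^{3} + 12 n^{2} + 47 n + 60\right)}

t_(k+1)/t_k = (k + 2)*(8*k + 9)/((k + 6)*(8*k + 1)).
So A=k + 2 and B=k + 6, with C=k + 1/8.
Need (k + 2)·f(k+1) − (k + 5)·f(k) = k + 1/8.
Degrees (1,1,1) ⇒ d ≤ 3.
Coefficient equations give f(k) = k*(k**2 + 9*k - 6)/64.
Then R = B(k−1)f/C = k*(k + 5)*(k**2 + 9*k - 6)/(8*(8*k + 1)), so s_k = R(k)·t_k = k*(-k**2 - 9*k + 6)/(8*(k + 2)*(k + 3)*(k + 4)).
s_(k+1) − s_k = (-8*k - 1)/(k**4 + 14*k**3 + 71*k**2 + 154*k + 120) = t_k.
Σ_(k=0)^n t_k = s_(n+1) − s_(0) = ((-n**3 - 12*n**2 - 15*n - 4)/(8*(n**3 + 12*n**2 + 47*n + 60))) − (0), i.e. (-n**3 - 12*n**2 - 15*n - 4)/(8*(n**3 + 12*n**2 + 47*n + 60)).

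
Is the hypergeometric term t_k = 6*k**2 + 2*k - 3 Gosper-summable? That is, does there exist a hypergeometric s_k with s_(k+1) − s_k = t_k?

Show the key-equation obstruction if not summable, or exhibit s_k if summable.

Yes. s_k = k*(2*k**2 - 2*k - 3).

Ratio r(k) = (6*k**2 + 14*k + 5)/(6*k**2 + 2*k - 3).
Factor: A=1; B=1; C=k**2 + k/3 - 1/2.
Key eq: (1)·f(k+1) = (1)·f(k) + (k**2 + k/3 - 1/2).
Degrees (0,0,2) ⇒ d ≤ 3.
Match coefficients ⇒ f(k) = k*(2*k**2 - 2*k - 3)/6.
Then R = B(k−1)f/C = k*(2*k**2 - 2*k - 3)/(6*k**2 + 2*k - 3), so s_k = R(k)·t_k = k*(2*k**2 - 2*k - 3).
Δs = 6*k**2 + 2*k - 3, as required.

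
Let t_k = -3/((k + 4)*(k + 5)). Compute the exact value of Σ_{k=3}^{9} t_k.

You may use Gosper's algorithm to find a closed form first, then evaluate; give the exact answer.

Σ = -3/14

Step 1: r(k) = (k + 4)/(k + 6).
Gosper form: A/B · C(k+1)/C(k) with A=k + 4, B=k + 6, C=1.
f must satisfy (k + 4)·f(k+1) − (k + 5)·f(k) = 1.
Degrees (1,1,0) ⇒ d ≤ 1.
Match coefficients ⇒ f(k) = k/4.
R(k) = B(k−1)·f(k)/C(k) = k*(k + 5)/4; s_k = R·t_k = -3*k/(4*k + 16).
Verify: -3/(k**2 + 9*k + 20) matches t_k.
Sum = s_(10) − s_(3); s_(10) = -15/28, s_(3) = -9/28 ⇒ -3/14.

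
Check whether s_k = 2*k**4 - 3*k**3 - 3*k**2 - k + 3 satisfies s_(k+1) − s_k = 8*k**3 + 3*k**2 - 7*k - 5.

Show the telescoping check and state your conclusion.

Valid — Δs_k = t_k.

s_(k+1) = 2*k**4 + 5*k**3 - 8*k - 2
s_(k+1) − s_k = 8*k**3 + 3*k**2 - 7*k - 5
(s_(k+1) − s_k) − t_k = 0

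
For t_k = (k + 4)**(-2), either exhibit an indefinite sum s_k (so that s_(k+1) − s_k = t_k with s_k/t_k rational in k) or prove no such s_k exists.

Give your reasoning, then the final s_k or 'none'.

not Gosper-summable; s_k does not exist

Ratio r(k) = (k + 4)**2/(k + 5)**2.
Gosper form: A/B · C(k+1)/C(k) with A=k**2 + 8*k + 16, B=k**2 + 10*k + 25, C=1.
Solve (k**2 + 8*k + 16)·f(k+1) − (k**2 + 8*k + 16)·f(k) = 1.
From deg A=2, deg B=2, deg C=0: d=0.
Write f(k) = c0. Then LHS − RHS = -1, requiring -1 = 0: contradictory. No certificate.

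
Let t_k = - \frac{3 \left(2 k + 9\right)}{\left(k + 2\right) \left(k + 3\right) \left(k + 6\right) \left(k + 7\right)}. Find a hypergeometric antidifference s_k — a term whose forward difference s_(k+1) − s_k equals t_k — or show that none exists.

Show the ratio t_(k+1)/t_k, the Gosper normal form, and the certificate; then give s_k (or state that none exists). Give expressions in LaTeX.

t_(k+1)/t_k = (k + 2)*(k + 6)*(2*k + 11)/((k + 4)*(k + 8)*(2*k + 9)).
Take A(k)=k + 2, B(k)=k + 8, C(k)=k**3 + 27*k**2/2 + 121*k/2 + 90.
Set up (k + 2)·f(k+1) − (k + 7)·f(k) − (k**3 + 27*k**2/2 + 121*k/2 + 90) = 0.
Degrees (1,1,3) ⇒ d ≤ 5.
Solve for f: f(k) = k*(k + 3)*(k + 4)*(k + 5)*(k + 8)/24 (degree 5 ≤ 5).
R(k) = B(k−1)·f(k)/C(k) = k*(k + 3)*(k + 7)*(k + 8)/(12*(2*k + 9)); s_k = R·t_k = k*(-k - 8)/(4*(k**2 + 8*k + 12)).
Δs = 3*(-2*k - 9)/(k**4 + 18*k**3 + 113*k**2 + 288*k + 252), as required.

s_k = \frac{k \left(- k - 8\right)}{4 \left(k^{2} + 8 k + 12\right)}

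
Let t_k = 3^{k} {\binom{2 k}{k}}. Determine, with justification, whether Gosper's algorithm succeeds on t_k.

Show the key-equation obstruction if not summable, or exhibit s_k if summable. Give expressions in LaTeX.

Step 1: r(k) = 6*(2*k + 1)/(k + 1).
So A=12*k + 6 and B=k + 1, with C=1.
Need (12*k + 6)·f(k+1) − (k)·f(k) = 1.
deg f ≤ -1 (via 1,1,0).
Bound -1 < 0, so the key equation has no polynomial solution.

No — key equation has no polynomial f.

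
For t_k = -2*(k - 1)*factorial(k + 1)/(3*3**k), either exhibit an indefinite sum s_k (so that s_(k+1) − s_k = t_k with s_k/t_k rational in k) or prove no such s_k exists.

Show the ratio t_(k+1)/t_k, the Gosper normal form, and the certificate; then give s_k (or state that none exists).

r(k) = k*(k + 2)/(3*(k - 1)) after simplifying.
Normal form (A,B,C) = (k/3 + 2/3, 1, k - 1).
Key eq: (k/3 + 2/3)·f(k+1) = (1)·f(k) + (k - 1).
d = 0 from the (1,0,1) case.
Solve for f: f(k) = 3 (degree 0 ≤ 0).
R(k) = B(k−1)·f(k)/C(k) = 3/(k - 1); s_k = R·t_k = -2*factorial(k + 1)/3**k.
s_(k+1) − s_k = -2*(k - 1)*factorial(k + 1)/(3*3**k) = t_k.

s_k = -2*factorial(k + 1)/3**k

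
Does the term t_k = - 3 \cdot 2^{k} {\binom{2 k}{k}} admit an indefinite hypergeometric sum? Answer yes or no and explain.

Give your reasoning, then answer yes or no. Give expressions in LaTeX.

No — negative degree bound, so no certificate f.

Step 1: r(k) = 4*(2*k + 1)/(k + 1).
Gosper form: A/B · C(k+1)/C(k) with A=8*k + 4, B=k + 1, C=1.
f must satisfy (8*k + 4)·f(k+1) − (k)·f(k) = 1.
d = -1 from the (1,1,0) case.
deg f ≤ -1 is impossible — no certificate.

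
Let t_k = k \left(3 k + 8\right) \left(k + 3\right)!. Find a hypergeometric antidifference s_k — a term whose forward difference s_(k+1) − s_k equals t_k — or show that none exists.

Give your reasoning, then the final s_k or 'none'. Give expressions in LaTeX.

s_k = \left(3 k - 4\right) \left(k + 3\right)!

Compute t_(k+1)/t_k: get (k + 1)*(k + 4)*(3*k + 11)/(k*(3*k + 8)).
Take A(k)=k + 4, B(k)=1, C(k)=k**2 + 8*k/3.
Key eq: (k + 4)·f(k+1) = (1)·f(k) + (k**2 + 8*k/3).
Bound: deg f ≤ 1.
Match coefficients ⇒ f(k) = (3*k - 4)/3.
Then R = B(k−1)f/C = (3*k - 4)/(k*(3*k + 8)), so s_k = R(k)·t_k = (3*k - 4)*factorial(k + 3).
Check: Δs_k = k*(3*k + 8)*factorial(k + 3). ✓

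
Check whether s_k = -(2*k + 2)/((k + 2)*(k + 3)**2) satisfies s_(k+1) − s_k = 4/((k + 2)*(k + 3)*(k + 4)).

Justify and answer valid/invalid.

Invalid: residual 4*(-3*k - 10)/(k**5 + 16*k**4 + 101*k**3 + 314*k**2 + 480*k + 288) ≠ 0.

s_(k+1) = 2*(-k - 2)/((k + 3)*(k + 4)**2)
s_(k+1) − s_k = 4*(k**2 + 4*k + 2)/(k**5 + 16*k**4 + 101*k**3 + 314*k**2 + 480*k + 288)
(s_(k+1) − s_k) − t_k = 4*(-3*k - 10)/(k**5 + 16*k**4 + 101*k**3 + 314*k**2 + 480*k + 288)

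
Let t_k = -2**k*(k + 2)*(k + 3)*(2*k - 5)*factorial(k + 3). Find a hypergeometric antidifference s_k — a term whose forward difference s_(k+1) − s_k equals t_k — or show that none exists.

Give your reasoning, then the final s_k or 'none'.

Ratio r(k) = (k + 4)**2*(4*k - 6)/((k + 2)*(2*k - 5)).
So A=2*k + 8 and B=1, with C=k**3 + 5*k**2/2 - 13*k/2 - 15.
Solve (2*k + 8)·f(k+1) − (1)·f(k) = k**3 + 5*k**2/2 - 13*k/2 - 15.
Degrees (1,0,3) ⇒ d ≤ 2.
Solve for f: f(k) = (k**2 - 3*k - 2)/2 (degree 2 ≤ 2).
R(k) = B(k−1)·f(k)/C(k) = (k**2 - 3*k - 2)/((k + 2)*(k + 3)*(2*k - 5)); s_k = R·t_k = 2**k*(-k**2 + 3*k + 2)*factorial(k + 3).
Check: Δs_k = -2**k*(k + 2)*(k + 3)*(2*k - 5)*factorial(k + 3). ✓

s_k = 2**k*(-k**2 + 3*k + 2)*factorial(k + 3)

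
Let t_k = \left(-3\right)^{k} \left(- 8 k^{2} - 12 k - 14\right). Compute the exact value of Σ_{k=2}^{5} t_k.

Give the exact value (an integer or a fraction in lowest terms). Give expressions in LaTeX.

The ratio is 3*(-4*k**2 - 14*k - 17)/(4*k**2 + 6*k + 7).
Factor: A=-3; B=1; C=k**2 + 3*k/2 + 7/4.
Key eq: (-3)·f(k+1) = (1)·f(k) + (k**2 + 3*k/2 + 7/4).
deg f ≤ 2 (via 0,0,2).
Match coefficients ⇒ f(k) = -(k**2 + 1)/4.
So s_k = (B(k−1)f/C)·t_k = (-(k**2 + 1)/(4*k**2 + 6*k + 7))·t_k = 2*(-3)**k*(k**2 + 1).
Verify: (-3)**k*(-8*k**2 - 12*k - 14) matches t_k.
Σ_(k=2)^(5) t_k = s_(6) − s_(2) = 53946 − (90) = 53856.

Σ = 53856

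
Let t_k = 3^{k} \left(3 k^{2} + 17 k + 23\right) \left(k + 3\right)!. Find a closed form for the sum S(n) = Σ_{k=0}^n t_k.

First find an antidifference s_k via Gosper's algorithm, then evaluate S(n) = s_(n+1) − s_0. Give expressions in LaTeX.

t_(k+1)/t_k = 3*(3*k**3 + 35*k**2 + 135*k + 172)/(3*k**2 + 17*k + 23).
Take A(k)=3*k + 12, B(k)=1, C(k)=k**2 + 17*k/3 + 23/3.
Key eq: (3*k + 12)·f(k+1) = (1)·f(k) + (k**2 + 17*k/3 + 23/3).
Degrees (1,0,2) ⇒ d ≤ 1.
Coefficient equations give f(k) = (k + 1)/3.
Get s_k = R·t_k = 3**k*(k + 1)*factorial(k + 3) with R(k) = B(k−1)f(k)/C(k) = (k + 1)/(3*k**2 + 17*k + 23).
Check: Δs_k = 3**k*(3*k**2 + 17*k + 23)*factorial(k + 3). ✓
Telescope: S(n) = s_(n+1) − s_(0) = 3**(n + 1)*(n + 2)*factorial(n + 4) − (6) = 3*3**n*n*factorial(n + 4) + 6*3**n*factorial(n + 4) - 6.

S(n) = 3 \cdot 3^{n} n \left(n + 4\right)! + 6 \cdot 3^{n} \left(n + 4\right)! - 6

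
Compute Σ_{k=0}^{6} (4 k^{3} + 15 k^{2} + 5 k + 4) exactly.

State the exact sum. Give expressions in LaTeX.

t_(k+1)/t_k = (4*k**3 + 27*k**2 + 47*k + 28)/(4*k**3 + 15*k**2 + 5*k + 4).
Gosper form: A/B · C(k+1)/C(k) with A=1, B=1, C=k**3 + 15*k**2/4 + 5*k/4 + 1.
f must satisfy (1)·f(k+1) − (1)·f(k) = k**3 + 15*k**2/4 + 5*k/4 + 1.
d = 4 from the (0,0,3) case.
Solve for f: f(k) = k*(k**3 + 3*k**2 - 4*k + 4)/4 (degree 4 ≤ 4).
So s_k = (B(k−1)f/C)·t_k = (k*(k**3 + 3*k**2 - 4*k + 4)/(4*k**3 + 15*k**2 + 5*k + 4))·t_k = k*(k**3 + 3*k**2 - 4*k + 4).
Δs = 4*k**3 + 15*k**2 + 5*k + 4, as required.
Sum = s_(7) − s_(0); s_(7) = 3262, s_(0) = 0 ⇒ 3262.

Σ = 3262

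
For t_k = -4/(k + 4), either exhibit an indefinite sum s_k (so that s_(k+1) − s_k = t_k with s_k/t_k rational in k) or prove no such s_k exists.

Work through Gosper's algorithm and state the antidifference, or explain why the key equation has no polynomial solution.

no hypergeometric antidifference exists

t_(k+1)/t_k = (k + 4)/(k + 5).
So A=k + 4 and B=k + 5, with C=1.
f must satisfy (k + 4)·f(k+1) − (k + 4)·f(k) = 1.
From deg A=1, deg B=1, deg C=0: d=0.
Generic f = c0 gives residual -1; -1 = 0 cannot hold, so t_k is not Gosper-summable.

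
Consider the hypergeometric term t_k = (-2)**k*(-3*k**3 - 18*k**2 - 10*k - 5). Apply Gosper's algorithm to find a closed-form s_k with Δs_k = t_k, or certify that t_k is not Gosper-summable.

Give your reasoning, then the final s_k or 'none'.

s_k = (-2)**k*(k**3 + 4*k**2 - 4*k + 1)

Compute t_(k+1)/t_k: get 2*(-3*k**3 - 27*k**2 - 55*k - 36)/(3*k**3 + 18*k**2 + 10*k + 5).
Factor: A=-2; B=1; C=k**3 + 6*k**2 + 10*k/3 + 5/3.
f must satisfy (-2)·f(k+1) − (1)·f(k) = k**3 + 6*k**2 + 10*k/3 + 5/3.
d = 3 from the (0,0,3) case.
Coefficient equations give f(k) = -(k**3 + 4*k**2 - 4*k + 1)/3.
Then R = B(k−1)f/C = -(k**3 + 4*k**2 - 4*k + 1)/(3*k**3 + 18*k**2 + 10*k + 5), so s_k = R(k)·t_k = (-2)**k*(k**3 + 4*k**2 - 4*k + 1).
s_(k+1) − s_k = (-2)**k*(-3*k**3 - 18*k**2 - 10*k - 5) = t_k.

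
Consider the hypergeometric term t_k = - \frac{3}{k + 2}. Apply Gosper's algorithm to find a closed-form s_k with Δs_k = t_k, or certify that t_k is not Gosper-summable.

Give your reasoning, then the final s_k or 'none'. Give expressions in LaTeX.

Step 1: r(k) = (k + 2)/(k + 3).
A = k + 2, B = k + 3, C = 1.
Set up (k + 2)·f(k+1) − (k + 2)·f(k) − (1) = 0.
Degrees (1,1,0) ⇒ d ≤ 0.
Put f(k) = c0: A·f(k+1) − B(k−1)·f(k) − C = -1; need -1 = 0 — inconsistent ⇒ no f, not summable.

no hypergeometric antidifference exists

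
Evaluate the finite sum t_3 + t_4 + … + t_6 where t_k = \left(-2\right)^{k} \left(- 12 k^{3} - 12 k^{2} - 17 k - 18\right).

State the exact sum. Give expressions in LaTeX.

Ratio r(k) = 2*(-12*k**3 - 48*k**2 - 77*k - 59)/(12*k**3 + 12*k**2 + 17*k + 18).
Factor: A=-2; B=1; C=k**3 + k**2 + 17*k/12 + 3/2.
Set up (-2)·f(k+1) − (1)·f(k) − (k**3 + k**2 + 17*k/12 + 3/2) = 0.
Degrees (0,0,3) ⇒ d ≤ 3.
Solve for f: f(k) = -(4*k**3 - 4*k**2 + 3*k + 4)/12 (degree 3 ≤ 3).
So s_k = (B(k−1)f/C)·t_k = (-(4*k**3 - 4*k**2 + 3*k + 4)/(12*k**3 + 12*k**2 + 17*k + 18))·t_k = (-2)**k*(4*k**3 - 4*k**2 + 3*k + 4).
Check: Δs_k = (-2)**k*(-12*k**3 - 12*k**2 - 17*k - 18). ✓
Σ_(k=3)^(6) t_k = s_(7) − s_(3) = -153728 − (-680) = -153048.

Σ = -153048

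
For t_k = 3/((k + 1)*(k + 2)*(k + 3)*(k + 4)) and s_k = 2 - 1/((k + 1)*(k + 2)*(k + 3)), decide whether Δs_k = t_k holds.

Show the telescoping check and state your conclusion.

Valid — Δs_k = t_k.

s_(k+1) = 2 - 1/((k + 2)*(k + 3)*(k + 4))
s_(k+1) − s_k = 3/((k + 1)*(k + 2)*(k + 3)*(k + 4))
(s_(k+1) − s_k) − t_k = 0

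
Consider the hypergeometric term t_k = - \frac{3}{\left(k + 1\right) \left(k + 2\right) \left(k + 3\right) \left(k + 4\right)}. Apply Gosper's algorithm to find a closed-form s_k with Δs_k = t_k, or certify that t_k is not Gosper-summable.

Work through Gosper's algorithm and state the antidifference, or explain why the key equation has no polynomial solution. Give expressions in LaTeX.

s_k = \frac{k \left(- k^{2} - 6 k - 11\right)}{6 \left(k + 1\right) \left(k + 2\right) \left(k + 3\right)}

r(k) = (k + 1)/(k + 5) after simplifying.
Gosper form: A/B · C(k+1)/C(k) with A=k + 1, B=k + 5, C=1.
Set up (k + 1)·f(k+1) − (k + 4)·f(k) − (1) = 0.
Bound: deg f ≤ 3.
Coefficient equations give f(k) = k*(k**2 + 6*k + 11)/18.
Certificate R = B(k−1)f/C = k*(k + 4)*(k**2 + 6*k + 11)/18 gives s_k = k*(-k**2 - 6*k - 11)/(6*(k + 1)*(k + 2)*(k + 3)).
Δs = -3/(k**4 + 10*k**3 + 35*k**2 + 50*k + 24), as required.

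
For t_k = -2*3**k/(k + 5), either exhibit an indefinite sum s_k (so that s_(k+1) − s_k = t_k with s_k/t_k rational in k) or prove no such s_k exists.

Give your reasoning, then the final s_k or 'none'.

no hypergeometric antidifference exists

The ratio is 3*(k + 5)/(k + 6).
Gosper form: A/B · C(k+1)/C(k) with A=3*k + 15, B=k + 6, C=1.
Set up (3*k + 15)·f(k+1) − (k + 5)·f(k) − (1) = 0.
d = -1 from the (1,1,0) case.
d = -1 < 0 ⇒ no nonzero polynomial f; not summable.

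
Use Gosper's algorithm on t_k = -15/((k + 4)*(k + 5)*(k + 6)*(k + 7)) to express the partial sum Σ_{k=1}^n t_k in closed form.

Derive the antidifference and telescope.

Step 1: r(k) = (k + 4)/(k + 8).
Take A(k)=k + 4, B(k)=k + 8, C(k)=1.
f must satisfy (k + 4)·f(k+1) − (k + 7)·f(k) = 1.
d = 3 from the (1,1,0) case.
Solve for f: f(k) = k*(k**2 + 15*k + 74)/360 (degree 3 ≤ 3).
R(k) = B(k−1)·f(k)/C(k) = k*(k + 7)*(k**2 + 15*k + 74)/360; s_k = R·t_k = k*(-k**2 - 15*k - 74)/(24*(k + 4)*(k + 5)*(k + 6)).
Verify: -15/(k**4 + 22*k**3 + 179*k**2 + 638*k + 840) matches t_k.
Telescope: S(n) = s_(n+1) − s_(1) = (-n**3 - 18*n**2 - 107*n - 90)/(24*(n**3 + 18*n**2 + 107*n + 210)) − (-1/56) = n*(-n**2 - 18*n - 107)/(42*(n**3 + 18*n**2 + 107*n + 210)).

S(n) = n*(-n**2 - 18*n - 107)/(42*(n**3 + 18*n**2 + 107*n + 210))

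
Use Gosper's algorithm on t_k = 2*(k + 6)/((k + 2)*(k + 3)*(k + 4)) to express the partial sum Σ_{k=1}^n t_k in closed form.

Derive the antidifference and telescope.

Ratio r(k) = (k + 2)*(k + 7)/((k + 5)*(k + 6)).
Take A(k)=k + 2, B(k)=k + 5, C(k)=k + 6.
Set up (k + 2)·f(k+1) − (k + 4)·f(k) − (k + 6) = 0.
d = 2 from the (1,1,1) case.
Coefficient equations give f(k) = k*(2*k + 7)/3.
Then R = B(k−1)f/C = k*(k + 4)*(2*k + 7)/(3*(k + 6)), so s_k = R(k)·t_k = 2*k*(2*k + 7)/(3*(k + 2)*(k + 3)).
Check: Δs_k = 2*(k + 6)/(k**3 + 9*k**2 + 26*k + 24). ✓
Evaluate: s_(n+1) = 2*(2*n**2 + 11*n + 9)/(3*(n**2 + 7*n + 12)); subtract s_(1) = 1/2 ⇒ S(n) = n*(5*n + 23)/(6*(n**2 + 7*n + 12)).

S(n) = n*(5*n + 23)/(6*(n**2 + 7*n + 12))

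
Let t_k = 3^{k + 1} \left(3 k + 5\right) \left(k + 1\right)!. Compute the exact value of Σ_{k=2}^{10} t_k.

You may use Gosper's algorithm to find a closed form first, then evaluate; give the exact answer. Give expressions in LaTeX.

Σ = 254561089305438

Ratio r(k) = 3*(k + 2)*(3*k + 8)/(3*k + 5).
Factor: A=3*k + 6; B=1; C=k + 5/3.
f must satisfy (3*k + 6)·f(k+1) − (1)·f(k) = k + 5/3.
deg f ≤ 0 (via 1,0,1).
Match coefficients ⇒ f(k) = 1/3.
Get s_k = R·t_k = 3**(k + 1)*factorial(k + 1) with R(k) = B(k−1)f(k)/C(k) = 1/(3*k + 5).
Verify: 3**(k + 1)*(3*k + 5)*factorial(k + 1) matches t_k.
Evaluate s at k=11 and k=2: 254561089305600 and 162; difference 254561089305438.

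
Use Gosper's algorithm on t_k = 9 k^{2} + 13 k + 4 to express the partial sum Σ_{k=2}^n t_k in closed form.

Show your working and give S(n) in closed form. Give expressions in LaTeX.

Ratio r(k) = (9*k**2 + 31*k + 26)/(9*k**2 + 13*k + 4).
Normal form (A,B,C) = (1, 1, k**2 + 13*k/9 + 4/9).
Need (1)·f(k+1) − (1)·f(k) = k**2 + 13*k/9 + 4/9.
Bound: deg f ≤ 3.
Solve for f: f(k) = k*(k + 1)*(3*k - 1)/9 (degree 3 ≤ 3).
R(k) = B(k−1)·f(k)/C(k) = k*(3*k - 1)/(9*k + 4); s_k = R·t_k = k*(3*k**2 + 2*k - 1).
Verify: 9*k**2 + 13*k + 4 matches t_k.
Evaluate: s_(n+1) = 3*n**3 + 11*n**2 + 12*n + 4; subtract s_(2) = 30 ⇒ S(n) = 3*n**3 + 11*n**2 + 12*n - 26.

S(n) = 3 n^{3} + 11 n^{2} + 12 n - 26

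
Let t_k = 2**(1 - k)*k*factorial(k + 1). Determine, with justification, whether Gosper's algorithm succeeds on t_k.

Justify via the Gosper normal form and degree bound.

Yes. s_k = 2**(2 - k)*factorial(k + 1).

t_(k+1)/t_k = (k + 1)*(k + 2)/(2*k).
Normal form (A,B,C) = (k/2 + 1, 1, k).
Set up (k/2 + 1)·f(k+1) − (1)·f(k) − (k) = 0.
From deg A=1, deg B=0, deg C=1: d=0.
Solve for f: f(k) = 2 (degree 0 ≤ 0).
Then R = B(k−1)f/C = 2/k, so s_k = R(k)·t_k = 2**(2 - k)*factorial(k + 1).
Check: Δs_k = 2**(1 - k)*k*factorial(k + 1). ✓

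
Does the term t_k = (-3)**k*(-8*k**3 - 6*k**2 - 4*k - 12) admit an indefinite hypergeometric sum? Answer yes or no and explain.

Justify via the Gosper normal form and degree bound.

r(k) = 3*(-4*k**3 - 15*k**2 - 20*k - 15)/(4*k**3 + 3*k**2 + 2*k + 6) after simplifying.
Factor: A=-3; B=1; C=k**3 + 3*k**2/4 + k/2 + 3/2.
f must satisfy (-3)·f(k+1) − (1)·f(k) = k**3 + 3*k**2/4 + k/2 + 3/2.
deg f ≤ 3 (via 0,0,3).
Match coefficients ⇒ f(k) = -(2*k**3 - 3*k**2 + k + 3)/8.
Then R = B(k−1)f/C = -(2*k**3 - 3*k**2 + k + 3)/(2*(4*k**3 + 3*k**2 + 2*k + 6)), so s_k = R(k)·t_k = (-3)**k*(2*k**3 - 3*k**2 + k + 3).
s_(k+1) − s_k = (-3)**k*(-8*k**3 - 6*k**2 - 4*k - 12) = t_k.

Yes. s_k = (-3)**k*(2*k**3 - 3*k**2 + k + 3).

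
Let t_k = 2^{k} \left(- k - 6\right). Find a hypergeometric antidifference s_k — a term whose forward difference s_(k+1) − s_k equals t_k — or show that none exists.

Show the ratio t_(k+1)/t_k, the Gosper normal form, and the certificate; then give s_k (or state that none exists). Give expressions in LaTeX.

Ratio r(k) = 2*(k + 7)/(k + 6).
Take A(k)=2, B(k)=1, C(k)=k + 6.
f must satisfy (2)·f(k+1) − (1)·f(k) = k + 6.
Bound: deg f ≤ 1.
Match coefficients ⇒ f(k) = k + 4.
Certificate R = B(k−1)f/C = (k + 4)/(k + 6) gives s_k = 2**k*(-k - 4).
s_(k+1) − s_k = 2**k*(-k - 6) = t_k.

s_k = 2^{k} \left(- k - 4\right)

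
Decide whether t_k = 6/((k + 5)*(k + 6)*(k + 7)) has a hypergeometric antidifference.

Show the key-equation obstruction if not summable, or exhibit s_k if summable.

Yes. s_k = k*(k + 11)/(10*(k + 5)*(k + 6)).

The ratio is (k + 5)/(k + 8).
Take A(k)=k + 5, B(k)=k + 8, C(k)=1.
Set up (k + 5)·f(k+1) − (k + 7)·f(k) − (1) = 0.
deg f ≤ 2 (via 1,1,0).
Solving with deg f ≤ 2: f(k) = k*(k + 11)/60.
Get s_k = R·t_k = k*(k + 11)/(10*(k + 5)*(k + 6)) with R(k) = B(k−1)f(k)/C(k) = k*(k + 7)*(k + 11)/60.
Verify: 6/(k**3 + 18*k**2 + 107*k + 210) matches t_k.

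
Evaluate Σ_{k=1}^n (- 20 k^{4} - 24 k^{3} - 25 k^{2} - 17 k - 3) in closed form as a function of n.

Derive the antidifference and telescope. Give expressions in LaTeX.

Compute t_(k+1)/t_k: get (20*k**4 + 104*k**3 + 217*k**2 + 219*k + 89)/(20*k**4 + 24*k**3 + 25*k**2 + 17*k + 3).
Normal form (A,B,C) = (1, 1, k**4 + 6*k**3/5 + 5*k**2/4 + 17*k/20 + 3/20).
Set up (1)·f(k+1) − (1)·f(k) − (k**4 + 6*k**3/5 + 5*k**2/4 + 17*k/20 + 3/20) = 0.
d = 5 from the (0,0,4) case.
Solve for f: f(k) = k*(4*k**4 - 4*k**3 + 3*k**2 + 2*k - 2)/20 (degree 5 ≤ 5).
So s_k = (B(k−1)f/C)·t_k = (k*(4*k**4 - 4*k**3 + 3*k**2 + 2*k - 2)/(20*k**4 + 24*k**3 + 25*k**2 + 17*k + 3))·t_k = k*(-4*k**4 + 4*k**3 - 3*k**2 - 2*k + 2).
Check: Δs_k = -20*k**4 - 24*k**3 - 25*k**2 - 17*k - 3. ✓
Evaluate: s_(n+1) = -4*n**5 - 16*n**4 - 27*n**3 - 27*n**2 - 15*n - 3; subtract s_(1) = -3 ⇒ S(n) = n*(-4*n**4 - 16*n**3 - 27*n**2 - 27*n - 15).

S(n) = n \left(- 4 n^{4} - 16 n^{3} - 27 n^{2} - 27 n - 15\right)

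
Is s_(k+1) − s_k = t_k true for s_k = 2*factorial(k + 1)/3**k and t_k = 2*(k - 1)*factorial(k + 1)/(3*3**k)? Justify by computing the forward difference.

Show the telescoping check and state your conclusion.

Valid — Δs_k = t_k.

s_(k+1) = 2*factorial(k + 2)/(3*3**k)
s_(k+1) − s_k = 2*(k - 1)*factorial(k + 1)/(3*3**k)
(s_(k+1) − s_k) − t_k = 0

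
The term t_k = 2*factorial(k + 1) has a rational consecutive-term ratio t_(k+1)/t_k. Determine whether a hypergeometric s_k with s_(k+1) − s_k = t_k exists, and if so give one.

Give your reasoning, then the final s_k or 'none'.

Compute t_(k+1)/t_k: get k + 2.
A = k + 2, B = 1, C = 1.
Solve (k + 2)·f(k+1) − (1)·f(k) = 1.
From deg A=1, deg B=0, deg C=0: d=-1.
d = -1 < 0 ⇒ no nonzero polynomial f; not summable.

none — t_k is not Gosper-summable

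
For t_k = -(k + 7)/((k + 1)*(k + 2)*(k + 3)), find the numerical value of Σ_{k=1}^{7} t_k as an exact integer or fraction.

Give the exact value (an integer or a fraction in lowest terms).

Σ = -7/10

r(k) = (k + 1)*(k + 8)/((k + 4)*(k + 7)) after simplifying.
A = k + 1, B = k + 4, C = k + 7.
Need (k + 1)·f(k+1) − (k + 3)·f(k) = k + 7.
From deg A=1, deg B=1, deg C=1: d=2.
A polynomial solution: f(k) = k*(2*k + 5).
Get s_k = R·t_k = k*(-2*k - 5)/((k + 1)*(k + 2)) with R(k) = B(k−1)f(k)/C(k) = k*(k + 3)*(2*k + 5)/(k + 7).
Δs = (-k - 7)/(k**3 + 6*k**2 + 11*k + 6), as required.
Evaluate s at k=8 and k=1: -28/15 and -7/6; difference -7/10.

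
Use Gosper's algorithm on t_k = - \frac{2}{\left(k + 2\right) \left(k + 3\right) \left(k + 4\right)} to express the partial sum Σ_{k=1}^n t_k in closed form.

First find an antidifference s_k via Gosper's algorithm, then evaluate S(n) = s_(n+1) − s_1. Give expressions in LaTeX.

S(n) = \frac{n \left(- n - 7\right)}{12 \left(n^{2} + 7 n + 12\right)}

r(k) = (k + 2)/(k + 5) after simplifying.
Normal form (A,B,C) = (k + 2, k + 5, 1).
Solve (k + 2)·f(k+1) − (k + 4)·f(k) = 1.
d = 2 from the (1,1,0) case.
Solving with deg f ≤ 2: f(k) = k*(k + 5)/12.
Get s_k = R·t_k = k*(-k - 5)/(6*(k + 2)*(k + 3)) with R(k) = B(k−1)f(k)/C(k) = k*(k + 4)*(k + 5)/12.
s_(k+1) − s_k = -2/(k**3 + 9*k**2 + 26*k + 24) = t_k.
Telescope: S(n) = s_(n+1) − s_(1) = (-n**2 - 7*n - 6)/(6*(n**2 + 7*n + 12)) − (-1/12) = n*(-n - 7)/(12*(n**2 + 7*n + 12)).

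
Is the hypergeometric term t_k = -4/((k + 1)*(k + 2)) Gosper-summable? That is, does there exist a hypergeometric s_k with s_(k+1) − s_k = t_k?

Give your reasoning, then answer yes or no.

Yes. s_k = -4*k/(k + 1).

Step 1: r(k) = (k + 1)/(k + 3).
A = k + 1, B = k + 3, C = 1.
f must satisfy (k + 1)·f(k+1) − (k + 2)·f(k) = 1.
Degrees (1,1,0) ⇒ d ≤ 1.
Coefficient equations give f(k) = k.
Certificate R = B(k−1)f/C = k*(k + 2) gives s_k = -4*k/(k + 1).
Check: Δs_k = -4/(k**2 + 3*k + 2). ✓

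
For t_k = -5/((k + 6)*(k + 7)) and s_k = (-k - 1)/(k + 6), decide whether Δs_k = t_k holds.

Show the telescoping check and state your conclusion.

s_(k+1) = (-k - 2)/(k + 7)
s_(k+1) − s_k = -5/(k**2 + 13*k + 42)
(s_(k+1) − s_k) − t_k = 0

valid; difference matches t_k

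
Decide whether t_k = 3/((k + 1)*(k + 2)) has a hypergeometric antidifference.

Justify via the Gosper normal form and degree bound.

Ratio r(k) = (k + 1)/(k + 3).
Take A(k)=k + 1, B(k)=k + 3, C(k)=1.
f must satisfy (k + 1)·f(k+1) − (k + 2)·f(k) = 1.
Degrees (1,1,0) ⇒ d ≤ 1.
A polynomial solution: f(k) = k.
Then R = B(k−1)f/C = k*(k + 2), so s_k = R(k)·t_k = 3*k/(k + 1).
s_(k+1) − s_k = 3/(k**2 + 3*k + 2) = t_k.

Yes. s_k = 3*k/(k + 1).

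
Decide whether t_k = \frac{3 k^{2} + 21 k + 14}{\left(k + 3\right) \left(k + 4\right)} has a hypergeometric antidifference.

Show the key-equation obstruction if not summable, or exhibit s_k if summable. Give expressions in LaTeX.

Yes. s_k = \frac{k \left(9 k + 5\right)}{3 \left(k + 3\right)}.

t_(k+1)/t_k = (k + 3)*(21*k + 3*(k + 1)**2 + 35)/((k + 5)*(3*k**2 + 21*k + 14)).
Gosper form: A/B · C(k+1)/C(k) with A=k + 3, B=k + 5, C=k**2 + 7*k + 14/3.
Solve (k + 3)·f(k+1) − (k + 4)·f(k) = k**2 + 7*k + 14/3.
From deg A=1, deg B=1, deg C=2: d=2.
A polynomial solution: f(k) = k*(9*k + 5)/9.
R(k) = B(k−1)·f(k)/C(k) = k*(k + 4)*(9*k + 5)/(3*(3*k**2 + 21*k + 14)); s_k = R·t_k = k*(9*k + 5)/(3*(k + 3)).
s_(k+1) − s_k = (3*k**2 + 21*k + 14)/(k**2 + 7*k + 12) = t_k.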